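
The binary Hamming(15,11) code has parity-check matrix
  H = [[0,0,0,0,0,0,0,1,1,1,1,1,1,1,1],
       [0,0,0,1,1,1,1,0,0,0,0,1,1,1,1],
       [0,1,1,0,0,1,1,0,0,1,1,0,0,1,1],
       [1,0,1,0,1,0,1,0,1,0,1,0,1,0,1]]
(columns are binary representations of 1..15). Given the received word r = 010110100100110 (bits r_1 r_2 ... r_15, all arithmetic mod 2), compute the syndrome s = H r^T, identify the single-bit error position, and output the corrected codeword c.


s = (1, 1, 0, 1)^T, error position = 13, corrected codeword c = 010110100100010

Compute s = H r^T mod 2 one row at a time:
  s_1 = 0 + 0 + 1 + 0 + 0 + 1 + 1 + 0 = 3 ≡ 1 (mod 2).
  s_2 = 1 + 1 + 0 + 1 + 0 + 1 + 1 + 0 = 5 ≡ 1 (mod 2).
  s_3 = 1 + 0 + 0 + 1 + 1 + 0 + 1 + 0 = 4 ≡ 0 (mod 2).
  s_4 = 0 + 0 + 1 + 1 + 0 + 0 + 1 + 0 = 3 ≡ 1 (mod 2).
s = (1, 1, 0, 1)^T — this equals column 13 of H (binary 1101), so error is at position 13.
Correct: flip bit 13 of r = 010110100100110 to get c = 010110100100010.


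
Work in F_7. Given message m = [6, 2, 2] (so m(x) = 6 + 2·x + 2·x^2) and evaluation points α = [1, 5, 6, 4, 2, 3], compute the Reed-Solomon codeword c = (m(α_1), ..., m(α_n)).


c = [3, 3, 6, 4, 4, 2]

Message polynomial: m(x) = 6 + 2·x + 2·x^2 (mod 7).
For each evaluation point α_i, compute m(α_i) mod 7:
  α_1 = 1: Horner steps 2 → 4 → 3, so m(1) = 3.
  α_2 = 5: Horner steps 2 → 5 → 3, so m(5) = 3.
  α_3 = 6: Horner steps 2 → 0 → 6, so m(6) = 6.
  α_4 = 4: Horner steps 2 → 3 → 4, so m(4) = 4.
  α_5 = 2: Horner steps 2 → 6 → 4, so m(2) = 4.
  α_6 = 3: Horner steps 2 → 1 → 2, so m(3) = 2.
Codeword c = [3, 3, 6, 4, 4, 2] ∈ F_7^6.


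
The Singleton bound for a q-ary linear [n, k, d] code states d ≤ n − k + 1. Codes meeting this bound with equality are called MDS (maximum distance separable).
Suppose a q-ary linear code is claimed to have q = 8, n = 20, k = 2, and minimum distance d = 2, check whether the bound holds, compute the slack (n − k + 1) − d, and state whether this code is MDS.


Singleton RHS = n − k + 1 = 19, slack = 17, bound satisfied, not MDS.

Singleton bound: d ≤ n − k + 1.
Here n = 20, k = 2, so n − k + 1 = 19.
Given d = 2, check d ≤ 19: YES.
Slack = (n − k + 1) − d = 17.
The code is NOT MDS (slack = 17 > 0).
Description: the claimed parameters are [20, 2, 2]_8; such a code would be non-MDS.


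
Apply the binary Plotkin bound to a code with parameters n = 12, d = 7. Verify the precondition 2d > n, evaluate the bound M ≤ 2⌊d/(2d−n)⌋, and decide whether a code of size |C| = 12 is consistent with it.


Plotkin bound M ≤ 6; given |C| = 12 > bound (violated).

Check applicability: 2d = 14, n = 12.
2d − n = 2 > 0, so Plotkin applies.
Compute d/(2d−n) = 7/2 ≈ 3.5000.
⌊d/(2d−n)⌋ = 3.
Plotkin bound: M ≤ 2·3 = 6.
Given |C| = 12, check: VIOLATED.
This |C| is above the Plotkin bound, so no binary code with n = 12, d = 7 and 12 codewords exists.


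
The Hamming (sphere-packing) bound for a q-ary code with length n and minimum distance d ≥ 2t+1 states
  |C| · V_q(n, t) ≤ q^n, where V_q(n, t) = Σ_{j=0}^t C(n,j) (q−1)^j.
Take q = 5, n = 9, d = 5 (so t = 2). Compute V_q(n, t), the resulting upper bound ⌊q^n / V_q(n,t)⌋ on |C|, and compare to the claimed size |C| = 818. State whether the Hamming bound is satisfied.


V_q(n, t) = 613, q^n = 1953125, Hamming bound = 3186, |C| = 818 ≤ bound (satisfied).

Step 1: Compute V_q(n, t) = Σ_{j=0}^2 C(n, j) (q−1)^j.
  j = 0: C(9,0)·(4)^0 = 1·1 = 1.
  j = 1: C(9,1)·(4)^1 = 9·4 = 36.
  j = 2: C(9,2)·(4)^2 = 36·16 = 576.
  V_q(n, t) = 1 + 36 + 576 = 613.
Step 2: q^n = 5^9 = 1953125.
Step 3: Hamming bound ⌊q^n / V_q(n,t)⌋ = ⌊1953125/613⌋ = 3186.
Step 4: Compare |C| = 818 to 3186: satisfied.
The claimed |C| lies below the Hamming bound.


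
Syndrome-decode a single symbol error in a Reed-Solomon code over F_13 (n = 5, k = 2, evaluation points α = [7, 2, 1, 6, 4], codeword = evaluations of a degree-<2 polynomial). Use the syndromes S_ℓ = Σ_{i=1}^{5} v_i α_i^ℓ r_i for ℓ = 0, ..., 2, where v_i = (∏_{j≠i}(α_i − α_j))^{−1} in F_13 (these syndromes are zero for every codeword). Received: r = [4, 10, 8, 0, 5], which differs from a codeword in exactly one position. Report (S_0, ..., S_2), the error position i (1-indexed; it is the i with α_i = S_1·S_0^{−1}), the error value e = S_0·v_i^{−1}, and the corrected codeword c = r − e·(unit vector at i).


S = (11, 11, 11), error at position 3, error magnitude e = 2, c = [4, 10, 6, 0, 5].

Step 1: column multipliers v_i = (∏_{j≠i}(α_i − α_j))^{−1} mod 13.
  i = 1 (α = 7): (7−2)(7−1)(7−6)(7−4) = 5·6·1·3 = 90 ≡ 12, so v_1 = 12^{−1} = 12 (mod 13).
  i = 2 (α = 2): (2−7)(2−1)(2−6)(2−4) = (−5)·1·(−4)·(−2) = −40 ≡ 12, so v_2 = 12^{−1} = 12 (mod 13).
  i = 3 (α = 1): (1−7)(1−2)(1−6)(1−4) = (−6)·(−1)·(−5)·(−3) = 90 ≡ 12, so v_3 = 12^{−1} = 12 (mod 13).
  i = 4 (α = 6): (6−7)(6−2)(6−1)(6−4) = (−1)·4·5·2 = −40 ≡ 12, so v_4 = 12^{−1} = 12 (mod 13).
  i = 5 (α = 4): (4−7)(4−2)(4−1)(4−6) = (−3)·2·3·(−2) = 36 ≡ 10, so v_5 = 10^{−1} = 4 (mod 13).
  v = [12, 12, 12, 12, 4].
Step 2: syndromes of r = [4, 10, 8, 0, 5] (all sums mod 13).
  S_0 = Σ v_i r_i = 12·4 + 12·10 + 12·8 + 12·0 + 4·5 = 284 ≡ 11.
  S_1 = Σ v_i α_i r_i = 12·7·4 + 12·2·10 + 12·1·8 + 12·6·0 + 4·4·5 = 752 ≡ 11.
  α_i^2 mod 13 = [10, 4, 1, 10, 3].
  S_2 = Σ v_i α_i^2 r_i = 12·10·4 + 12·4·10 + 12·1·8 + 12·10·0 + 4·3·5 = 1116 ≡ 11.
  S = (11, 11, 11) ≠ 0, so r is not a codeword (an error is present).
Step 3: locate the error. For a single error e at position i, S_ℓ = v_i·e·α_i^ℓ, so α_err = S_1/S_0.
  S_0^{−1} = 11^{−1} = 6 (mod 13), so α_err = 11·6 = 66 ≡ 1 = α_3. Error position i = 3.
  Consistency check: S_2/S_1 = 11·6 = 66 ≡ 1 = α_err ✓ (single-error assumption holds).
Step 4: error magnitude e = S_0/v_3 = S_0·∏_{j≠3}(α_3 − α_j) = 11·12 = 132 ≡ 2 (mod 13).
Step 5: correct position 3: c_3 = r_3 − e = 8 − 2 ≡ 6 (mod 13). Hence c = [4, 10, 6, 0, 5].
  Check: interpolating c through the α_i gives m(x) = 2 + 4·x (degree < 2) with m(α_i) = c_i for every i, so c is indeed a codeword.


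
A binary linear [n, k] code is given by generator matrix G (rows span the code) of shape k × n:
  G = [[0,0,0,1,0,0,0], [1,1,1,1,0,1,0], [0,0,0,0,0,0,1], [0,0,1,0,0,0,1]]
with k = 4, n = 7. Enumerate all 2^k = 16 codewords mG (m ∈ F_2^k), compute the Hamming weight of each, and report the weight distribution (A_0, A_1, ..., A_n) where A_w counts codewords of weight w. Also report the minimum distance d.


Weight distribution: A_0 = 1, A_1 = 3, A_2 = 3, A_3 = 2, A_4 = 3, A_5 = 3, A_6 = 1. Minimum distance d = 1.

Enumerate all 2^4 = 16 messages m ∈ F_2^4.
For each, compute codeword c = mG in F_2^7, then tally its weight.
  m = 0000 → c = 0000000, weight = 0.
  m = 1000 → c = 0001000, weight = 1.
  m = 0100 → c = 1111010, weight = 5.
  m = 1100 → c = 1110010, weight = 4.
  m = 0010 → c = 0000001, weight = 1.
  m = 1010 → c = 0001001, weight = 2.
  m = 0110 → c = 1111011, weight = 6.
  m = 1110 → c = 1110011, weight = 5.
  m = 0001 → c = 0010001, weight = 2.
  m = 1001 → c = 0011001, weight = 3.
  m = 0101 → c = 1101011, weight = 5.
  m = 1101 → c = 1100011, weight = 4.
  m = 0011 → c = 0010000, weight = 1.
  m = 1011 → c = 0011000, weight = 2.
  m = 0111 → c = 1101010, weight = 4.
  m = 1111 → c = 1100010, weight = 3.
Tally weights:
  weight 0: 1 codewords.
  weight 1: 3 codewords.
  weight 2: 3 codewords.
  weight 3: 2 codewords.
  weight 4: 3 codewords.
  weight 5: 3 codewords.
  weight 6: 1 codewords.
Minimum distance d = smallest w > 0 with A_w > 0 = 1.
Sanity: Σ A_w = 16 = 2^4 = 16 ✓.


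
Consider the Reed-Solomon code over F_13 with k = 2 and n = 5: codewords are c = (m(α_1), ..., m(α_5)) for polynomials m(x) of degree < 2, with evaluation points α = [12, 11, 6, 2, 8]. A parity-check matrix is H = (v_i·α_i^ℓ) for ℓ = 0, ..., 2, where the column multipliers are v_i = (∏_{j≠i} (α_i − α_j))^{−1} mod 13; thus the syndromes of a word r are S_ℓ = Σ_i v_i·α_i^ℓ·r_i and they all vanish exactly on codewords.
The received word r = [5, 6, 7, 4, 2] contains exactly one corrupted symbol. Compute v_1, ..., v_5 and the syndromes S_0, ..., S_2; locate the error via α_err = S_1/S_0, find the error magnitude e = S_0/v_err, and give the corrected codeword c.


S = (12, 2, 9), error at position 2, error magnitude e = 5, c = [5, 1, 7, 4, 2].

Step 1: column multipliers v_i = (∏_{j≠i}(α_i − α_j))^{−1} mod 13.
  i = 1 (α = 12): (12−11)(12−6)(12−2)(12−8) = 1·6·10·4 = 240 ≡ 6, so v_1 = 6^{−1} = 11 (mod 13).
  i = 2 (α = 11): (11−12)(11−6)(11−2)(11−8) = (−1)·5·9·3 = −135 ≡ 8, so v_2 = 8^{−1} = 5 (mod 13).
  i = 3 (α = 6): (6−12)(6−11)(6−2)(6−8) = (−6)·(−5)·4·(−2) = −240 ≡ 7, so v_3 = 7^{−1} = 2 (mod 13).
  i = 4 (α = 2): (2−12)(2−11)(2−6)(2−8) = (−10)·(−9)·(−4)·(−6) = 2160 ≡ 2, so v_4 = 2^{−1} = 7 (mod 13).
  i = 5 (α = 8): (8−12)(8−11)(8−6)(8−2) = (−4)·(−3)·2·6 = 144 ≡ 1, so v_5 = 1^{−1} = 1 (mod 13).
  v = [11, 5, 2, 7, 1].
Step 2: syndromes of r = [5, 6, 7, 4, 2] (all sums mod 13).
  S_0 = Σ v_i r_i = 11·5 + 5·6 + 2·7 + 7·4 + 1·2 = 129 ≡ 12.
  S_1 = Σ v_i α_i r_i = 11·12·5 + 5·11·6 + 2·6·7 + 7·2·4 + 1·8·2 = 1146 ≡ 2.
  α_i^2 mod 13 = [1, 4, 10, 4, 12].
  S_2 = Σ v_i α_i^2 r_i = 11·1·5 + 5·4·6 + 2·10·7 + 7·4·4 + 1·12·2 = 451 ≡ 9.
  S = (12, 2, 9) ≠ 0, so r is not a codeword (an error is present).
Step 3: locate the error. For a single error e at position i, S_ℓ = v_i·e·α_i^ℓ, so α_err = S_1/S_0.
  S_0^{−1} = 12^{−1} = 12 (mod 13), so α_err = 2·12 = 24 ≡ 11 = α_2. Error position i = 2.
  Consistency check: S_2/S_1 = 9·7 = 63 ≡ 11 = α_err ✓ (single-error assumption holds).
Step 4: error magnitude e = S_0/v_2 = S_0·∏_{j≠2}(α_2 − α_j) = 12·8 = 96 ≡ 5 (mod 13).
Step 5: correct position 2: c_2 = r_2 − e = 6 − 5 ≡ 1 (mod 13). Hence c = [5, 1, 7, 4, 2].
  Check: interpolating c through the α_i gives m(x) = 9 + 4·x (degree < 2) with m(α_i) = c_i for every i, so c is indeed a codeword.


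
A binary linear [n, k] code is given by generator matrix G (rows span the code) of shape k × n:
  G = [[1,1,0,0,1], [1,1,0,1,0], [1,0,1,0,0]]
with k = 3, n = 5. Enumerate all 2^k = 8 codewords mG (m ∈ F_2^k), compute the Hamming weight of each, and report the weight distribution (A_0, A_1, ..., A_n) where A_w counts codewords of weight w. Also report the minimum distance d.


Weight distribution: A_0 = 1, A_2 = 2, A_3 = 4, A_4 = 1. Minimum distance d = 2.

Enumerate all 2^3 = 8 messages m ∈ F_2^3.
For each, compute codeword c = mG in F_2^5, then tally its weight.
  m = 000 → c = 00000, weight = 0.
  m = 100 → c = 11001, weight = 3.
  m = 010 → c = 11010, weight = 3.
  m = 110 → c = 00011, weight = 2.
  m = 001 → c = 10100, weight = 2.
  m = 101 → c = 01101, weight = 3.
  m = 011 → c = 01110, weight = 3.
  m = 111 → c = 10111, weight = 4.
Tally weights:
  weight 0: 1 codewords.
  weight 2: 2 codewords.
  weight 3: 4 codewords.
  weight 4: 1 codewords.
Minimum distance d = smallest w > 0 with A_w > 0 = 2.
Sanity: Σ A_w = 8 = 2^3 = 8 ✓.


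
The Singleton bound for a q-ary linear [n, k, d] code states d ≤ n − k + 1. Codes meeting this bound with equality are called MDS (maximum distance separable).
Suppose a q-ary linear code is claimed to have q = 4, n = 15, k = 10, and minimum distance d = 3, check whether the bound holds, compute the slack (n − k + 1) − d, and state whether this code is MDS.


Singleton RHS = n − k + 1 = 6, slack = 3, bound satisfied, not MDS.

Singleton bound: d ≤ n − k + 1.
Here n = 15, k = 10, so n − k + 1 = 6.
Given d = 3, check d ≤ 6: YES.
Slack = (n − k + 1) − d = 3.
The code is NOT MDS (slack = 3 > 0).
Description: the claimed parameters are [15, 10, 3]_4; such a code would be non-MDS.


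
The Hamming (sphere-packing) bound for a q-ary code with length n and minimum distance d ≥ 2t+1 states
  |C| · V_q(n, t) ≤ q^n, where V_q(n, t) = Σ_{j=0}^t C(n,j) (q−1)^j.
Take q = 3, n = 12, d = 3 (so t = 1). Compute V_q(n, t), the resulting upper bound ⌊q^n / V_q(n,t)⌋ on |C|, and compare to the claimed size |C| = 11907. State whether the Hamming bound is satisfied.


V_q(n, t) = 25, q^n = 531441, Hamming bound = 21257, |C| = 11907 ≤ bound (satisfied).

Step 1: Compute V_q(n, t) = Σ_{j=0}^1 C(n, j) (q−1)^j.
  j = 0: C(12,0)·(2)^0 = 1·1 = 1.
  j = 1: C(12,1)·(2)^1 = 12·2 = 24.
  V_q(n, t) = 1 + 24 = 25.
Step 2: q^n = 3^12 = 531441.
Step 3: Hamming bound ⌊q^n / V_q(n,t)⌋ = ⌊531441/25⌋ = 21257.
Step 4: Compare |C| = 11907 to 21257: satisfied.
The claimed |C| lies below the Hamming bound.


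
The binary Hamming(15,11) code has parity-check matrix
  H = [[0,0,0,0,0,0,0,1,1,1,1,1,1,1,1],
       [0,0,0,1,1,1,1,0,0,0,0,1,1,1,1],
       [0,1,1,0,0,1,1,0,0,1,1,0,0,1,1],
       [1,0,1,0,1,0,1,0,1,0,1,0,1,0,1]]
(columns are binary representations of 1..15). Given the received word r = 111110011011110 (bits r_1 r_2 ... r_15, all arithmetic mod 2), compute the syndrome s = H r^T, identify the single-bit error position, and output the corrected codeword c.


s = (0, 1, 0, 0)^T, error position = 4, corrected codeword c = 111010011011110

Compute s = H r^T mod 2 one row at a time:
  s_1 = 1 + 1 + 0 + 1 + 1 + 1 + 1 + 0 = 6 ≡ 0 (mod 2).
  s_2 = 1 + 1 + 0 + 0 + 1 + 1 + 1 + 0 = 5 ≡ 1 (mod 2).
  s_3 = 1 + 1 + 0 + 0 + 0 + 1 + 1 + 0 = 4 ≡ 0 (mod 2).
  s_4 = 1 + 1 + 1 + 0 + 1 + 1 + 1 + 0 = 6 ≡ 0 (mod 2).
s = (0, 1, 0, 0)^T — this equals column 4 of H (binary 0100), so error is at position 4.
Correct: flip bit 4 of r = 111110011011110 to get c = 111010011011110.


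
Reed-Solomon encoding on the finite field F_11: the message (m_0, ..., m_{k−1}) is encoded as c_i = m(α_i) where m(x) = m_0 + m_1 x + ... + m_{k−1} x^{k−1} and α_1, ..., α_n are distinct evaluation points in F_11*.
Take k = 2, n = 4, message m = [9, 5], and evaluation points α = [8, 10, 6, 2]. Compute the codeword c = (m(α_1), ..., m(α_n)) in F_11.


c = [5, 4, 6, 8]

Message polynomial: m(x) = 9 + 5·x (mod 11).
For each evaluation point α_i, compute m(α_i) mod 11:
  α_1 = 8: Horner steps 5 → 5, so m(8) = 5.
  α_2 = 10: Horner steps 5 → 4, so m(10) = 4.
  α_3 = 6: Horner steps 5 → 6, so m(6) = 6.
  α_4 = 2: Horner steps 5 → 8, so m(2) = 8.
Codeword c = [5, 4, 6, 8] ∈ F_11^4.


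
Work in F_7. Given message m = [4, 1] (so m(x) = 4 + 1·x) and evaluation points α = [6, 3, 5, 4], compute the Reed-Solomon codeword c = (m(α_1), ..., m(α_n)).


c = [3, 0, 2, 1]

Message polynomial: m(x) = 4 + 1·x (mod 7).
For each evaluation point α_i, compute m(α_i) mod 7:
  α_1 = 6: Horner steps 1 → 3, so m(6) = 3.
  α_2 = 3: Horner steps 1 → 0, so m(3) = 0.
  α_3 = 5: Horner steps 1 → 2, so m(5) = 2.
  α_4 = 4: Horner steps 1 → 1, so m(4) = 1.
Codeword c = [3, 0, 2, 1] ∈ F_7^4.


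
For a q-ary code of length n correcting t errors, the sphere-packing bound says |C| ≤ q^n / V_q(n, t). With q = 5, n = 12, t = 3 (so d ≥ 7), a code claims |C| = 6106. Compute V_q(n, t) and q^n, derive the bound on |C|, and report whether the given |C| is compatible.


V_q(n, t) = 15185, q^n = 244140625, Hamming bound = 16077, |C| = 6106 ≤ bound (satisfied).

Step 1: Compute V_q(n, t) = Σ_{j=0}^3 C(n, j) (q−1)^j.
  j = 0: C(12,0)·(4)^0 = 1·1 = 1.
  j = 1: C(12,1)·(4)^1 = 12·4 = 48.
  j = 2: C(12,2)·(4)^2 = 66·16 = 1056.
  j = 3: C(12,3)·(4)^3 = 220·64 = 14080.
  V_q(n, t) = 1 + 48 + 1056 + 14080 = 15185.
Step 2: q^n = 5^12 = 244140625.
Step 3: Hamming bound ⌊q^n / V_q(n,t)⌋ = ⌊244140625/15185⌋ = 16077.
Step 4: Compare |C| = 6106 to 16077: satisfied.
The claimed |C| lies below the Hamming bound.


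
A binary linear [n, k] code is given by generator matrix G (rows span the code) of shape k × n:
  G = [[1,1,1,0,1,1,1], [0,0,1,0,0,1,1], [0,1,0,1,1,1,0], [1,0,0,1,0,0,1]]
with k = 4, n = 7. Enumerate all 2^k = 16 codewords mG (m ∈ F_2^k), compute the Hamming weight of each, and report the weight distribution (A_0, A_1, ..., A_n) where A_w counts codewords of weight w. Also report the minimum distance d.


Weight distribution: A_0 = 1, A_1 = 1, A_2 = 1, A_3 = 4, A_4 = 5, A_5 = 3, A_6 = 1. Minimum distance d = 1.

Enumerate all 2^4 = 16 messages m ∈ F_2^4.
For each, compute codeword c = mG in F_2^7, then tally its weight.
  m = 0000 → c = 0000000, weight = 0.
  m = 1000 → c = 1110111, weight = 6.
  m = 0100 → c = 0010011, weight = 3.
  m = 1100 → c = 1100100, weight = 3.
  m = 0010 → c = 0101110, weight = 4.
  m = 1010 → c = 1011001, weight = 4.
  m = 0110 → c = 0111101, weight = 5.
  m = 1110 → c = 1001010, weight = 3.
  m = 0001 → c = 1001001, weight = 3.
  m = 1001 → c = 0111110, weight = 5.
  m = 0101 → c = 1011010, weight = 4.
  m = 1101 → c = 0101101, weight = 4.
  m = 0011 → c = 1100111, weight = 5.
  m = 1011 → c = 0010000, weight = 1.
  m = 0111 → c = 1110100, weight = 4.
  m = 1111 → c = 0000011, weight = 2.
Tally weights:
  weight 0: 1 codewords.
  weight 1: 1 codewords.
  weight 2: 1 codewords.
  weight 3: 4 codewords.
  weight 4: 5 codewords.
  weight 5: 3 codewords.
  weight 6: 1 codewords.
Minimum distance d = smallest w > 0 with A_w > 0 = 1.
Sanity: Σ A_w = 16 = 2^4 = 16 ✓.


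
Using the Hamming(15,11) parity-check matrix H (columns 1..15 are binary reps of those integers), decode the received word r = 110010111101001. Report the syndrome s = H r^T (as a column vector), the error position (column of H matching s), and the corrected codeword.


s = (1, 0, 0, 1)^T, error position = 9, corrected codeword c = 110010110101001

Compute s = H r^T mod 2 one row at a time:
  s_1 = 1 + 1 + 1 + 0 + 1 + 0 + 0 + 1 = 5 ≡ 1 (mod 2).
  s_2 = 0 + 1 + 0 + 1 + 1 + 0 + 0 + 1 = 4 ≡ 0 (mod 2).
  s_3 = 1 + 0 + 0 + 1 + 1 + 0 + 0 + 1 = 4 ≡ 0 (mod 2).
  s_4 = 1 + 0 + 1 + 1 + 1 + 0 + 0 + 1 = 5 ≡ 1 (mod 2).
s = (1, 0, 0, 1)^T — this equals column 9 of H (binary 1001), so error is at position 9.
Correct: flip bit 9 of r = 110010111101001 to get c = 110010110101001.


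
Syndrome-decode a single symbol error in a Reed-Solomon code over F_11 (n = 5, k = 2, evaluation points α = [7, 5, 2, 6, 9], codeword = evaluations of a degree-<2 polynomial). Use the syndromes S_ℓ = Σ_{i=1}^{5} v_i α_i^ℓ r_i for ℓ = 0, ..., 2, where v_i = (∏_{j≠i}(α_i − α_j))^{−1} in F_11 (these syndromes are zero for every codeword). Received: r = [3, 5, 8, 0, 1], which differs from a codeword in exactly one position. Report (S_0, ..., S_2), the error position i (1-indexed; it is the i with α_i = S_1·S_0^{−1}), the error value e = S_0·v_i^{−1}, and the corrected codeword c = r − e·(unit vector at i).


S = (7, 9, 10), error at position 4, error magnitude e = 7, c = [3, 5, 8, 4, 1].

Step 1: column multipliers v_i = (∏_{j≠i}(α_i − α_j))^{−1} mod 11.
  i = 1 (α = 7): (7−5)(7−2)(7−6)(7−9) = 2·5·1·(−2) = −20 ≡ 2, so v_1 = 2^{−1} = 6 (mod 11).
  i = 2 (α = 5): (5−7)(5−2)(5−6)(5−9) = (−2)·3·(−1)·(−4) = −24 ≡ 9, so v_2 = 9^{−1} = 5 (mod 11).
  i = 3 (α = 2): (2−7)(2−5)(2−6)(2−9) = (−5)·(−3)·(−4)·(−7) = 420 ≡ 2, so v_3 = 2^{−1} = 6 (mod 11).
  i = 4 (α = 6): (6−7)(6−5)(6−2)(6−9) = (−1)·1·4·(−3) = 12 ≡ 1, so v_4 = 1^{−1} = 1 (mod 11).
  i = 5 (α = 9): (9−7)(9−5)(9−2)(9−6) = 2·4·7·3 = 168 ≡ 3, so v_5 = 3^{−1} = 4 (mod 11).
  v = [6, 5, 6, 1, 4].
Step 2: syndromes of r = [3, 5, 8, 0, 1] (all sums mod 11).
  S_0 = Σ v_i r_i = 6·3 + 5·5 + 6·8 + 1·0 + 4·1 = 95 ≡ 7.
  S_1 = Σ v_i α_i r_i = 6·7·3 + 5·5·5 + 6·2·8 + 1·6·0 + 4·9·1 = 383 ≡ 9.
  α_i^2 mod 11 = [5, 3, 4, 3, 4].
  S_2 = Σ v_i α_i^2 r_i = 6·5·3 + 5·3·5 + 6·4·8 + 1·3·0 + 4·4·1 = 373 ≡ 10.
  S = (7, 9, 10) ≠ 0, so r is not a codeword (an error is present).
Step 3: locate the error. For a single error e at position i, S_ℓ = v_i·e·α_i^ℓ, so α_err = S_1/S_0.
  S_0^{−1} = 7^{−1} = 8 (mod 11), so α_err = 9·8 = 72 ≡ 6 = α_4. Error position i = 4.
  Consistency check: S_2/S_1 = 10·5 = 50 ≡ 6 = α_err ✓ (single-error assumption holds).
Step 4: error magnitude e = S_0/v_4 = S_0·∏_{j≠4}(α_4 − α_j) = 7·1 = 7 ≡ 7 (mod 11).
Step 5: correct position 4: c_4 = r_4 − e = 0 − 7 ≡ 4 (mod 11). Hence c = [3, 5, 8, 4, 1].
  Check: interpolating c through the α_i gives m(x) = 10 + 10·x (degree < 2) with m(α_i) = c_i for every i, so c is indeed a codeword.


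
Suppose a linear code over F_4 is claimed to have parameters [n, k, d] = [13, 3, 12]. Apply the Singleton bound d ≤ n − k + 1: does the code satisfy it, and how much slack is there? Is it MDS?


Singleton RHS = n − k + 1 = 11, slack = -1, bound violated (no such code; not MDS).

Singleton bound: d ≤ n − k + 1.
Here n = 13, k = 3, so n − k + 1 = 11.
Given d = 12, check d ≤ 11: NO.
Slack = (n − k + 1) − d = -1.
The slack is negative: d = 12 exceeds n − k + 1 = 11 by 1, so the Singleton bound is violated and no linear [13, 3, 12]_4 code can exist. In particular it is not MDS (MDS requires d = n − k + 1 exactly).
Description: the claimed parameters are [13, 3, 12]_4; such a code would be impossible (violates the Singleton bound).


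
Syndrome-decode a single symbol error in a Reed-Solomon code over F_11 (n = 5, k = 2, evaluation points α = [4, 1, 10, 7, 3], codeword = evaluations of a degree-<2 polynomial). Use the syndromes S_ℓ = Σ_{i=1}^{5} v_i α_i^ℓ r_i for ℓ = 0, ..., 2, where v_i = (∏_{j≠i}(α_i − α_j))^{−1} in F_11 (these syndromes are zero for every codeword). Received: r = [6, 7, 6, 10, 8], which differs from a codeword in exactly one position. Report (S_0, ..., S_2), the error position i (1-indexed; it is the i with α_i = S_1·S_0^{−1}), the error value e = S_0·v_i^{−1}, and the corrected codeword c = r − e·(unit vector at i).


S = (8, 10, 7), error at position 1, error magnitude e = 3, c = [3, 7, 6, 10, 8].

Step 1: column multipliers v_i = (∏_{j≠i}(α_i − α_j))^{−1} mod 11.
  i = 1 (α = 4): (4−1)(4−10)(4−7)(4−3) = 3·(−6)·(−3)·1 = 54 ≡ 10, so v_1 = 10^{−1} = 10 (mod 11).
  i = 2 (α = 1): (1−4)(1−10)(1−7)(1−3) = (−3)·(−9)·(−6)·(−2) = 324 ≡ 5, so v_2 = 5^{−1} = 9 (mod 11).
  i = 3 (α = 10): (10−4)(10−1)(10−7)(10−3) = 6·9·3·7 = 1134 ≡ 1, so v_3 = 1^{−1} = 1 (mod 11).
  i = 4 (α = 7): (7−4)(7−1)(7−10)(7−3) = 3·6·(−3)·4 = −216 ≡ 4, so v_4 = 4^{−1} = 3 (mod 11).
  i = 5 (α = 3): (3−4)(3−1)(3−10)(3−7) = (−1)·2·(−7)·(−4) = −56 ≡ 10, so v_5 = 10^{−1} = 10 (mod 11).
  v = [10, 9, 1, 3, 10].
Step 2: syndromes of r = [6, 7, 6, 10, 8] (all sums mod 11).
  S_0 = Σ v_i r_i = 10·6 + 9·7 + 1·6 + 3·10 + 10·8 = 239 ≡ 8.
  S_1 = Σ v_i α_i r_i = 10·4·6 + 9·1·7 + 1·10·6 + 3·7·10 + 10·3·8 = 813 ≡ 10.
  α_i^2 mod 11 = [5, 1, 1, 5, 9].
  S_2 = Σ v_i α_i^2 r_i = 10·5·6 + 9·1·7 + 1·1·6 + 3·5·10 + 10·9·8 = 1239 ≡ 7.
  S = (8, 10, 7) ≠ 0, so r is not a codeword (an error is present).
Step 3: locate the error. For a single error e at position i, S_ℓ = v_i·e·α_i^ℓ, so α_err = S_1/S_0.
  S_0^{−1} = 8^{−1} = 7 (mod 11), so α_err = 10·7 = 70 ≡ 4 = α_1. Error position i = 1.
  Consistency check: S_2/S_1 = 7·10 = 70 ≡ 4 = α_err ✓ (single-error assumption holds).
Step 4: error magnitude e = S_0/v_1 = S_0·∏_{j≠1}(α_1 − α_j) = 8·10 = 80 ≡ 3 (mod 11).
Step 5: correct position 1: c_1 = r_1 − e = 6 − 3 ≡ 3 (mod 11). Hence c = [3, 7, 6, 10, 8].
  Check: interpolating c through the α_i gives m(x) = 1 + 6·x (degree < 2) with m(α_i) = c_i for every i, so c is indeed a codeword.


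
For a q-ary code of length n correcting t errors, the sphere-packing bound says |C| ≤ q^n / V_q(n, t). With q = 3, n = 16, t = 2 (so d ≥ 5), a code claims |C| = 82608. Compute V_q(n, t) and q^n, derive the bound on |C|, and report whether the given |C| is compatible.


V_q(n, t) = 513, q^n = 43046721, Hamming bound = 83911, |C| = 82608 ≤ bound (satisfied).

Step 1: Compute V_q(n, t) = Σ_{j=0}^2 C(n, j) (q−1)^j.
  j = 0: C(16,0)·(2)^0 = 1·1 = 1.
  j = 1: C(16,1)·(2)^1 = 16·2 = 32.
  j = 2: C(16,2)·(2)^2 = 120·4 = 480.
  V_q(n, t) = 1 + 32 + 480 = 513.
Step 2: q^n = 3^16 = 43046721.
Step 3: Hamming bound ⌊q^n / V_q(n,t)⌋ = ⌊43046721/513⌋ = 83911.
Step 4: Compare |C| = 82608 to 83911: satisfied.
The claimed |C| lies below the Hamming bound.


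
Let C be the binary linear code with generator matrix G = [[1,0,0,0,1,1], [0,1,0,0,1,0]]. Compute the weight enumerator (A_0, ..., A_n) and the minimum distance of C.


Weight distribution: A_0 = 1, A_2 = 1, A_3 = 2. Minimum distance d = 2.

Enumerate all 2^2 = 4 messages m ∈ F_2^2.
For each, compute codeword c = mG in F_2^6, then tally its weight.
  m = 00 → c = 000000, weight = 0.
  m = 10 → c = 100011, weight = 3.
  m = 01 → c = 010010, weight = 2.
  m = 11 → c = 110001, weight = 3.
Tally weights:
  weight 0: 1 codewords.
  weight 2: 1 codewords.
  weight 3: 2 codewords.
Minimum distance d = smallest w > 0 with A_w > 0 = 2.
Sanity: Σ A_w = 4 = 2^2 = 4 ✓.


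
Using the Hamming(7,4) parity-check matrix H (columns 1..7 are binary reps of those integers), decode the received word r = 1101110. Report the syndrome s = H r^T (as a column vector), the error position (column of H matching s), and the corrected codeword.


s = (1, 0, 0)^T, error position = 4, corrected codeword c = 1100110

Compute s = H r^T mod 2 one row at a time:
  s_1 = 1 + 1 + 1 + 0 = 3 ≡ 1 (mod 2).
  s_2 = 1 + 0 + 1 + 0 = 2 ≡ 0 (mod 2).
  s_3 = 1 + 0 + 1 + 0 = 2 ≡ 0 (mod 2).
s = (1, 0, 0)^T — this equals column 4 of H (binary 100), so error is at position 4.
Correct: flip bit 4 of r = 1101110 to get c = 1100110.


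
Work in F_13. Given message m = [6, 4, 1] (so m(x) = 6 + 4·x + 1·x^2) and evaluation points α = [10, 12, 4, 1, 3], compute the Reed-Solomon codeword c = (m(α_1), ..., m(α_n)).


c = [3, 3, 12, 11, 1]

Message polynomial: m(x) = 6 + 4·x + 1·x^2 (mod 13).
For each evaluation point α_i, compute m(α_i) mod 13:
  α_1 = 10: Horner steps 1 → 1 → 3, so m(10) = 3.
  α_2 = 12: Horner steps 1 → 3 → 3, so m(12) = 3.
  α_3 = 4: Horner steps 1 → 8 → 12, so m(4) = 12.
  α_4 = 1: Horner steps 1 → 5 → 11, so m(1) = 11.
  α_5 = 3: Horner steps 1 → 7 → 1, so m(3) = 1.
Codeword c = [3, 3, 12, 11, 1] ∈ F_13^5.


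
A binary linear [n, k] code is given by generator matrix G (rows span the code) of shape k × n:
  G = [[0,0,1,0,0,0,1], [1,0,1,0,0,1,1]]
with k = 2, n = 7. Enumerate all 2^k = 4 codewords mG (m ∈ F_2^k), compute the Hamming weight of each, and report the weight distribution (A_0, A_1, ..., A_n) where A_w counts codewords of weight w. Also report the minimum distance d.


Weight distribution: A_0 = 1, A_2 = 2, A_4 = 1. Minimum distance d = 2.

Enumerate all 2^2 = 4 messages m ∈ F_2^2.
For each, compute codeword c = mG in F_2^7, then tally its weight.
  m = 00 → c = 0000000, weight = 0.
  m = 10 → c = 0010001, weight = 2.
  m = 01 → c = 1010011, weight = 4.
  m = 11 → c = 1000010, weight = 2.
Tally weights:
  weight 0: 1 codewords.
  weight 2: 2 codewords.
  weight 4: 1 codewords.
Minimum distance d = smallest w > 0 with A_w > 0 = 2.
Sanity: Σ A_w = 4 = 2^2 = 4 ✓.


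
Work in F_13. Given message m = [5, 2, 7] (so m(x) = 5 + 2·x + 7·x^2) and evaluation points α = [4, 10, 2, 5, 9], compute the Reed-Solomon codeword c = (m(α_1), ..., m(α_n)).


c = [8, 10, 11, 8, 5]

Message polynomial: m(x) = 5 + 2·x + 7·x^2 (mod 13).
For each evaluation point α_i, compute m(α_i) mod 13:
  α_1 = 4: Horner steps 7 → 4 → 8, so m(4) = 8.
  α_2 = 10: Horner steps 7 → 7 → 10, so m(10) = 10.
  α_3 = 2: Horner steps 7 → 3 → 11, so m(2) = 11.
  α_4 = 5: Horner steps 7 → 11 → 8, so m(5) = 8.
  α_5 = 9: Horner steps 7 → 0 → 5, so m(9) = 5.
Codeword c = [8, 10, 11, 8, 5] ∈ F_13^5.


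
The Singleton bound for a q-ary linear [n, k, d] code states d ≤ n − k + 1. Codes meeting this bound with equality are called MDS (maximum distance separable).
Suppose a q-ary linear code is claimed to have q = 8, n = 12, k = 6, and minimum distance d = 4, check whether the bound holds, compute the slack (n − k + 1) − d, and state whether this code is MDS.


Singleton RHS = n − k + 1 = 7, slack = 3, bound satisfied, not MDS.

Singleton bound: d ≤ n − k + 1.
Here n = 12, k = 6, so n − k + 1 = 7.
Given d = 4, check d ≤ 7: YES.
Slack = (n − k + 1) − d = 3.
The code is NOT MDS (slack = 3 > 0).
Description: the claimed parameters are [12, 6, 4]_8; such a code would be non-MDS.


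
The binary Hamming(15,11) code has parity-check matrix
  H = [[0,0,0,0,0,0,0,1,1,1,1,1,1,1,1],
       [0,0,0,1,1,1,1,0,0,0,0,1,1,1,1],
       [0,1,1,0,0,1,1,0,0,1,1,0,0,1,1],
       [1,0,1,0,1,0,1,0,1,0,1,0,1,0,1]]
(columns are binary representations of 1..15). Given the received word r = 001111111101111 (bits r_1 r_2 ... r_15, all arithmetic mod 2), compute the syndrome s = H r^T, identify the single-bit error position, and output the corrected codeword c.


s = (1, 0, 0, 0)^T, error position = 8, corrected codeword c = 001111101101111

Compute s = H r^T mod 2 one row at a time:
  s_1 = 1 + 1 + 1 + 0 + 1 + 1 + 1 + 1 = 7 ≡ 1 (mod 2).
  s_2 = 1 + 1 + 1 + 1 + 1 + 1 + 1 + 1 = 8 ≡ 0 (mod 2).
  s_3 = 0 + 1 + 1 + 1 + 1 + 0 + 1 + 1 = 6 ≡ 0 (mod 2).
  s_4 = 0 + 1 + 1 + 1 + 1 + 0 + 1 + 1 = 6 ≡ 0 (mod 2).
s = (1, 0, 0, 0)^T — this equals column 8 of H (binary 1000), so error is at position 8.
Correct: flip bit 8 of r = 001111111101111 to get c = 001111101101111.


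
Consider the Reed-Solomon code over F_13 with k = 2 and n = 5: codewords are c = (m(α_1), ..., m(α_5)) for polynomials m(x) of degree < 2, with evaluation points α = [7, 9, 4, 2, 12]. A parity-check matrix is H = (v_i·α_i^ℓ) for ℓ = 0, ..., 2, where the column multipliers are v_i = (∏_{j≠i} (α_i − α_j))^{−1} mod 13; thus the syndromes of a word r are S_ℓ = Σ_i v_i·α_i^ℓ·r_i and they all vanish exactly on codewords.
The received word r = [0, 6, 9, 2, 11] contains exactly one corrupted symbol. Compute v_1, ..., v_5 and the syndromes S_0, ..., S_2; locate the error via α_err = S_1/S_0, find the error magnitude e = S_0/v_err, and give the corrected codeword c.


S = (7, 11, 8), error at position 2, error magnitude e = 12, c = [0, 7, 9, 2, 11].

Step 1: column multipliers v_i = (∏_{j≠i}(α_i − α_j))^{−1} mod 13.
  i = 1 (α = 7): (7−9)(7−4)(7−2)(7−12) = (−2)·3·5·(−5) = 150 ≡ 7, so v_1 = 7^{−1} = 2 (mod 13).
  i = 2 (α = 9): (9−7)(9−4)(9−2)(9−12) = 2·5·7·(−3) = −210 ≡ 11, so v_2 = 11^{−1} = 6 (mod 13).
  i = 3 (α = 4): (4−7)(4−9)(4−2)(4−12) = (−3)·(−5)·2·(−8) = −240 ≡ 7, so v_3 = 7^{−1} = 2 (mod 13).
  i = 4 (α = 2): (2−7)(2−9)(2−4)(2−12) = (−5)·(−7)·(−2)·(−10) = 700 ≡ 11, so v_4 = 11^{−1} = 6 (mod 13).
  i = 5 (α = 12): (12−7)(12−9)(12−4)(12−2) = 5·3·8·10 = 1200 ≡ 4, so v_5 = 4^{−1} = 10 (mod 13).
  v = [2, 6, 2, 6, 10].
Step 2: syndromes of r = [0, 6, 9, 2, 11] (all sums mod 13).
  S_0 = Σ v_i r_i = 2·0 + 6·6 + 2·9 + 6·2 + 10·11 = 176 ≡ 7.
  S_1 = Σ v_i α_i r_i = 2·7·0 + 6·9·6 + 2·4·9 + 6·2·2 + 10·12·11 = 1740 ≡ 11.
  α_i^2 mod 13 = [10, 3, 3, 4, 1].
  S_2 = Σ v_i α_i^2 r_i = 2·10·0 + 6·3·6 + 2·3·9 + 6·4·2 + 10·1·11 = 320 ≡ 8.
  S = (7, 11, 8) ≠ 0, so r is not a codeword (an error is present).
Step 3: locate the error. For a single error e at position i, S_ℓ = v_i·e·α_i^ℓ, so α_err = S_1/S_0.
  S_0^{−1} = 7^{−1} = 2 (mod 13), so α_err = 11·2 = 22 ≡ 9 = α_2. Error position i = 2.
  Consistency check: S_2/S_1 = 8·6 = 48 ≡ 9 = α_err ✓ (single-error assumption holds).
Step 4: error magnitude e = S_0/v_2 = S_0·∏_{j≠2}(α_2 − α_j) = 7·11 = 77 ≡ 12 (mod 13).
Step 5: correct position 2: c_2 = r_2 − e = 6 − 12 ≡ 7 (mod 13). Hence c = [0, 7, 9, 2, 11].
  Check: interpolating c through the α_i gives m(x) = 8 + 10·x (degree < 2) with m(α_i) = c_i for every i, so c is indeed a codeword.


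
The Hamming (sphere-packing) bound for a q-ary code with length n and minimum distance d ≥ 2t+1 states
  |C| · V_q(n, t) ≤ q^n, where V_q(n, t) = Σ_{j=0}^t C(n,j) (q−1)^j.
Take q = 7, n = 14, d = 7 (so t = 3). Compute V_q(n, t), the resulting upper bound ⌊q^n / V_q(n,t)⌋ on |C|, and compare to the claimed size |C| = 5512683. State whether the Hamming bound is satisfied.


V_q(n, t) = 81985, q^n = 678223072849, Hamming bound = 8272526, |C| = 5512683 ≤ bound (satisfied).

Step 1: Compute V_q(n, t) = Σ_{j=0}^3 C(n, j) (q−1)^j.
  j = 0: C(14,0)·(6)^0 = 1·1 = 1.
  j = 1: C(14,1)·(6)^1 = 14·6 = 84.
  j = 2: C(14,2)·(6)^2 = 91·36 = 3276.
  j = 3: C(14,3)·(6)^3 = 364·216 = 78624.
  V_q(n, t) = 1 + 84 + 3276 + 78624 = 81985.
Step 2: q^n = 7^14 = 678223072849.
Step 3: Hamming bound ⌊q^n / V_q(n,t)⌋ = ⌊678223072849/81985⌋ = 8272526.
Step 4: Compare |C| = 5512683 to 8272526: satisfied.
The claimed |C| lies below the Hamming bound.


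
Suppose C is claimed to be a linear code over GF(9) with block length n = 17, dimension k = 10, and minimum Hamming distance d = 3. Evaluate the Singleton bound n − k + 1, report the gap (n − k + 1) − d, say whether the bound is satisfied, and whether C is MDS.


Singleton RHS = n − k + 1 = 8, slack = 5, bound satisfied, not MDS.

Singleton bound: d ≤ n − k + 1.
Here n = 17, k = 10, so n − k + 1 = 8.
Given d = 3, check d ≤ 8: YES.
Slack = (n − k + 1) − d = 5.
The code is NOT MDS (slack = 5 > 0).
Description: the claimed parameters are [17, 10, 3]_9; such a code would be non-MDS.


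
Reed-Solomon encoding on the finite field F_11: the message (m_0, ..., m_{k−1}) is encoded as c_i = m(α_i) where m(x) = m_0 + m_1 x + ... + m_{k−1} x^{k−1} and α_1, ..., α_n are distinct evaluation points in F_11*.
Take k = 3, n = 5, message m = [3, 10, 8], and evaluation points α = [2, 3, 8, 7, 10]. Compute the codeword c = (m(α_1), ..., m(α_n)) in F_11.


c = [0, 6, 1, 3, 1]

Message polynomial: m(x) = 3 + 10·x + 8·x^2 (mod 11).
For each evaluation point α_i, compute m(α_i) mod 11:
  α_1 = 2: Horner steps 8 → 4 → 0, so m(2) = 0.
  α_2 = 3: Horner steps 8 → 1 → 6, so m(3) = 6.
  α_3 = 8: Horner steps 8 → 8 → 1, so m(8) = 1.
  α_4 = 7: Horner steps 8 → 0 → 3, so m(7) = 3.
  α_5 = 10: Horner steps 8 → 2 → 1, so m(10) = 1.
Codeword c = [0, 6, 1, 3, 1] ∈ F_11^5.


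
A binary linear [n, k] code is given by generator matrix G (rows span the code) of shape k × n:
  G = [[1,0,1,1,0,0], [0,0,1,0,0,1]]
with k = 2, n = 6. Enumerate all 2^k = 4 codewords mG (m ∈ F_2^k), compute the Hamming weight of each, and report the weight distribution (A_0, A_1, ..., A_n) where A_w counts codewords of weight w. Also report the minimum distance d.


Weight distribution: A_0 = 1, A_2 = 1, A_3 = 2. Minimum distance d = 2.

Enumerate all 2^2 = 4 messages m ∈ F_2^2.
For each, compute codeword c = mG in F_2^6, then tally its weight.
  m = 00 → c = 000000, weight = 0.
  m = 10 → c = 101100, weight = 3.
  m = 01 → c = 001001, weight = 2.
  m = 11 → c = 100101, weight = 3.
Tally weights:
  weight 0: 1 codewords.
  weight 2: 1 codewords.
  weight 3: 2 codewords.
Minimum distance d = smallest w > 0 with A_w > 0 = 2.
Sanity: Σ A_w = 4 = 2^2 = 4 ✓.


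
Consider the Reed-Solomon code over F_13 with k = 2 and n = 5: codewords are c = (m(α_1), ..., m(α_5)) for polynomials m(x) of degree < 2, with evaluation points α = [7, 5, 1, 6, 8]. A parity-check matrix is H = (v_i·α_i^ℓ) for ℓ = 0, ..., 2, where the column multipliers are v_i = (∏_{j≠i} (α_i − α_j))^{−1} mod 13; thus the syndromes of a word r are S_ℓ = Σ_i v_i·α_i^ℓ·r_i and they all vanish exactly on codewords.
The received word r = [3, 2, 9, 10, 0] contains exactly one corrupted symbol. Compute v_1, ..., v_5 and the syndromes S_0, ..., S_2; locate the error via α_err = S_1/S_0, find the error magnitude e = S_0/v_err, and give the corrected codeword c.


S = (11, 12, 6), error at position 1, error magnitude e = 11, c = [5, 2, 9, 10, 0].

Step 1: column multipliers v_i = (∏_{j≠i}(α_i − α_j))^{−1} mod 13.
  i = 1 (α = 7): (7−5)(7−1)(7−6)(7−8) = 2·6·1·(−1) = −12 ≡ 1, so v_1 = 1^{−1} = 1 (mod 13).
  i = 2 (α = 5): (5−7)(5−1)(5−6)(5−8) = (−2)·4·(−1)·(−3) = −24 ≡ 2, so v_2 = 2^{−1} = 7 (mod 13).
  i = 3 (α = 1): (1−7)(1−5)(1−6)(1−8) = (−6)·(−4)·(−5)·(−7) = 840 ≡ 8, so v_3 = 8^{−1} = 5 (mod 13).
  i = 4 (α = 6): (6−7)(6−5)(6−1)(6−8) = (−1)·1·5·(−2) = 10 ≡ 10, so v_4 = 10^{−1} = 4 (mod 13).
  i = 5 (α = 8): (8−7)(8−5)(8−1)(8−6) = 1·3·7·2 = 42 ≡ 3, so v_5 = 3^{−1} = 9 (mod 13).
  v = [1, 7, 5, 4, 9].
Step 2: syndromes of r = [3, 2, 9, 10, 0] (all sums mod 13).
  S_0 = Σ v_i r_i = 1·3 + 7·2 + 5·9 + 4·10 + 9·0 = 102 ≡ 11.
  S_1 = Σ v_i α_i r_i = 1·7·3 + 7·5·2 + 5·1·9 + 4·6·10 + 9·8·0 = 376 ≡ 12.
  α_i^2 mod 13 = [10, 12, 1, 10, 12].
  S_2 = Σ v_i α_i^2 r_i = 1·10·3 + 7·12·2 + 5·1·9 + 4·10·10 + 9·12·0 = 643 ≡ 6.
  S = (11, 12, 6) ≠ 0, so r is not a codeword (an error is present).
Step 3: locate the error. For a single error e at position i, S_ℓ = v_i·e·α_i^ℓ, so α_err = S_1/S_0.
  S_0^{−1} = 11^{−1} = 6 (mod 13), so α_err = 12·6 = 72 ≡ 7 = α_1. Error position i = 1.
  Consistency check: S_2/S_1 = 6·12 = 72 ≡ 7 = α_err ✓ (single-error assumption holds).
Step 4: error magnitude e = S_0/v_1 = S_0·∏_{j≠1}(α_1 − α_j) = 11·1 = 11 ≡ 11 (mod 13).
Step 5: correct position 1: c_1 = r_1 − e = 3 − 11 ≡ 5 (mod 13). Hence c = [5, 2, 9, 10, 0].
  Check: interpolating c through the α_i gives m(x) = 1 + 8·x (degree < 2) with m(α_i) = c_i for every i, so c is indeed a codeword.


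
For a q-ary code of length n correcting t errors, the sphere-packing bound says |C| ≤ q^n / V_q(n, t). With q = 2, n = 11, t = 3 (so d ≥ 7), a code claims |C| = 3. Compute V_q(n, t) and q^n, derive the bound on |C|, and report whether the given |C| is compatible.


V_q(n, t) = 232, q^n = 2048, Hamming bound = 8, |C| = 3 ≤ bound (satisfied).

Step 1: Compute V_q(n, t) = Σ_{j=0}^3 C(n, j) (q−1)^j.
  j = 0: C(11,0)·(1)^0 = 1·1 = 1.
  j = 1: C(11,1)·(1)^1 = 11·1 = 11.
  j = 2: C(11,2)·(1)^2 = 55·1 = 55.
  j = 3: C(11,3)·(1)^3 = 165·1 = 165.
  V_q(n, t) = 1 + 11 + 55 + 165 = 232.
Step 2: q^n = 2^11 = 2048.
Step 3: Hamming bound ⌊q^n / V_q(n,t)⌋ = ⌊2048/232⌋ = 8.
Step 4: Compare |C| = 3 to 8: satisfied.
The claimed |C| lies below the Hamming bound.


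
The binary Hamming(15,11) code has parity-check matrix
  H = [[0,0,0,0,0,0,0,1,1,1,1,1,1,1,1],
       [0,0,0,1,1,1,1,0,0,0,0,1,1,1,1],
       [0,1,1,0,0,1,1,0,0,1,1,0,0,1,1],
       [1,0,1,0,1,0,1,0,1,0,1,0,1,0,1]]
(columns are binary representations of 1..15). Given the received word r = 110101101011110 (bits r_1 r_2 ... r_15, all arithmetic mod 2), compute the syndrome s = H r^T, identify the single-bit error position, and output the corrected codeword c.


s = (1, 0, 1, 1)^T, error position = 11, corrected codeword c = 110101101001110

Compute s = H r^T mod 2 one row at a time:
  s_1 = 0 + 1 + 0 + 1 + 1 + 1 + 1 + 0 = 5 ≡ 1 (mod 2).
  s_2 = 1 + 0 + 1 + 1 + 1 + 1 + 1 + 0 = 6 ≡ 0 (mod 2).
  s_3 = 1 + 0 + 1 + 1 + 0 + 1 + 1 + 0 = 5 ≡ 1 (mod 2).
  s_4 = 1 + 0 + 0 + 1 + 1 + 1 + 1 + 0 = 5 ≡ 1 (mod 2).
s = (1, 0, 1, 1)^T — this equals column 11 of H (binary 1011), so error is at position 11.
Correct: flip bit 11 of r = 110101101011110 to get c = 110101101001110.


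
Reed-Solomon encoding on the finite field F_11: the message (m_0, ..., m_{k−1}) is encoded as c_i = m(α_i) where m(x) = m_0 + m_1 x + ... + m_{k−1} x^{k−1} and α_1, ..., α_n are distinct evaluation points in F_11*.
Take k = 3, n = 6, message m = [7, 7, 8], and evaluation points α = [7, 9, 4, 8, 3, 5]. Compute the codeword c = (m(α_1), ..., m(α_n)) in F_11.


c = [8, 3, 9, 3, 1, 0]

Message polynomial: m(x) = 7 + 7·x + 8·x^2 (mod 11).
For each evaluation point α_i, compute m(α_i) mod 11:
  α_1 = 7: Horner steps 8 → 8 → 8, so m(7) = 8.
  α_2 = 9: Horner steps 8 → 2 → 3, so m(9) = 3.
  α_3 = 4: Horner steps 8 → 6 → 9, so m(4) = 9.
  α_4 = 8: Horner steps 8 → 5 → 3, so m(8) = 3.
  α_5 = 3: Horner steps 8 → 9 → 1, so m(3) = 1.
  α_6 = 5: Horner steps 8 → 3 → 0, so m(5) = 0.
Codeword c = [8, 3, 9, 3, 1, 0] ∈ F_11^6.
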